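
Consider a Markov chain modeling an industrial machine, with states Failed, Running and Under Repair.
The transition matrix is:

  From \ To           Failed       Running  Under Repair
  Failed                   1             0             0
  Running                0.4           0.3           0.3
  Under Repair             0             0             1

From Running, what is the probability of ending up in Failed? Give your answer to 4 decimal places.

0.5714

Let h(s) be the probability of absorption at Failed starting from transient state s. Then h(Failed) = 1 and h(Under Repair) = 0. By first-step analysis:
h(Running) = 0.4·1 + 0.3·h(Running) + 0.3·0
Solving: h(Running) = 0.5714.
Starting from Running, the probability is 0.5714.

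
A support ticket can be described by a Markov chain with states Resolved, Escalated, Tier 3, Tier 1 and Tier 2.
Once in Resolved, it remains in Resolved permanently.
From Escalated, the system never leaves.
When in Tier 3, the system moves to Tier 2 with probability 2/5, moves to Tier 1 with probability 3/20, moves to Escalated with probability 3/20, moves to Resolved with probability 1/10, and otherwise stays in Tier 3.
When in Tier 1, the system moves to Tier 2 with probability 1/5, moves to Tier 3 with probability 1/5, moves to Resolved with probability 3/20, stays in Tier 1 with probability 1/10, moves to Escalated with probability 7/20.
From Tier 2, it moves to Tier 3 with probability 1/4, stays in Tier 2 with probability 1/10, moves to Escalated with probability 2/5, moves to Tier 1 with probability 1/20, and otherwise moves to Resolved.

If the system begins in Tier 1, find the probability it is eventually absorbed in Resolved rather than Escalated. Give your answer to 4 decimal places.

Let h(s) be the probability of absorption at Resolved starting from transient state s. Then h(Resolved) = 1 and h(Escalated) = 0. By first-step analysis:
h(Tier 3) = 0.1·1 + 0.15·0 + 0.2·h(Tier 3) + 0.15·h(Tier 1) + 0.4·h(Tier 2)
h(Tier 1) = 0.15·1 + 0.35·0 + 0.2·h(Tier 3) + 0.1·h(Tier 1) + 0.2·h(Tier 2)
h(Tier 2) = 0.2·1 + 0.4·0 + 0.25·h(Tier 3) + 0.05·h(Tier 1) + 0.1·h(Tier 2)
Solving: h(Tier 3) = 0.3543, h(Tier 1) = 0.3206, h(Tier 2) = 0.3385.
Starting from Tier 1, the probability is 0.3206.

0.3206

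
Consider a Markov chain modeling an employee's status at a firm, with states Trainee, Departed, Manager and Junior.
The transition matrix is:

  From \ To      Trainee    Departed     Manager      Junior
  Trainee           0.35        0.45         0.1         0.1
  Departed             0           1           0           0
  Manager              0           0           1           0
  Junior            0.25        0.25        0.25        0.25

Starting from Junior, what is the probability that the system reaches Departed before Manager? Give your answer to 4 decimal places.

Let h(s) be the probability of absorption at Departed starting from transient state s. Then h(Departed) = 1 and h(Manager) = 0. By first-step analysis:
h(Trainee) = 0.35·h(Trainee) + 0.45·1 + 0.1·0 + 0.1·h(Junior)
h(Junior) = 0.25·h(Trainee) + 0.25·1 + 0.25·0 + 0.25·h(Junior)
Solving: h(Trainee) = 0.7838, h(Junior) = 0.5946.
Starting from Junior, the probability is 0.5946.

0.5946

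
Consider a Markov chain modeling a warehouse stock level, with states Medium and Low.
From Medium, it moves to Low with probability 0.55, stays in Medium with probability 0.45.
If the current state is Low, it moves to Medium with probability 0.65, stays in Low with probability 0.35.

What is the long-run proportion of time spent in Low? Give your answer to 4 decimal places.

Let the stationary distribution be π with π = πP and π_1 + π_2 = 1.
π_1 = 0.45·π_1 + 0.65·π_2
Solving with the normalization constraint gives π = (0.5417, 0.4583).
So the stationary probability of Low is 0.4583.

0.4583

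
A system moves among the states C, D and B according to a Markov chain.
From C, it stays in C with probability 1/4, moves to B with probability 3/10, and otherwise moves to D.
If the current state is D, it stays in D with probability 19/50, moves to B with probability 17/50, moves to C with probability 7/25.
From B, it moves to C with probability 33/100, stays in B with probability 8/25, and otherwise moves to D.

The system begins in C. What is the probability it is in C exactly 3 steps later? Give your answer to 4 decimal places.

0.2876

Propagate the distribution vector 3 steps from C.
After 0 steps: (1.0000, 0.0000, 0.0000)
After 1 step: (0.2500, 0.4500, 0.3000)
After 2 steps: (0.2875, 0.3885, 0.3240)
After 3 steps: (0.2876, 0.3904, 0.3220)
P(in C after 3 steps) = 0.2876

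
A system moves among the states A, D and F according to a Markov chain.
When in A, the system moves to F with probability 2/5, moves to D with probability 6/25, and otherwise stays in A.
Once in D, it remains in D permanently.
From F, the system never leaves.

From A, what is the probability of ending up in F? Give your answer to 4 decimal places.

0.6250

Let h(s) be the probability of absorption at F starting from transient state s. Then h(F) = 1 and h(D) = 0. By first-step analysis:
h(A) = 0.36·h(A) + 0.24·0 + 0.4·1
Solving: h(A) = 0.6250.
Starting from A, the probability is 0.6250.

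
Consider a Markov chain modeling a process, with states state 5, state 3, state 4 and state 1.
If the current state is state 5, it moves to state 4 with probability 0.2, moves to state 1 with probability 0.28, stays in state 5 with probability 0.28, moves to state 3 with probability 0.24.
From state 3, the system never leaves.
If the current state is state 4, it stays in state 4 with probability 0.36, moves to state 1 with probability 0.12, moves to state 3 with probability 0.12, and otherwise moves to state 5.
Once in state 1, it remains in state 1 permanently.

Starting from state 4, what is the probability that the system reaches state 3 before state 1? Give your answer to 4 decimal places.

0.4790

Let h(s) be the probability of absorption at state 3 starting from transient state s. Then h(state 3) = 1 and h(state 1) = 0. By first-step analysis:
h(state 5) = 0.28·h(state 5) + 0.24·1 + 0.2·h(state 4) + 0.28·0
h(state 4) = 0.4·h(state 5) + 0.12·1 + 0.36·h(state 4) + 0.12·0
Solving: h(state 5) = 0.4664, h(state 4) = 0.4790.
Starting from state 4, the probability is 0.4790.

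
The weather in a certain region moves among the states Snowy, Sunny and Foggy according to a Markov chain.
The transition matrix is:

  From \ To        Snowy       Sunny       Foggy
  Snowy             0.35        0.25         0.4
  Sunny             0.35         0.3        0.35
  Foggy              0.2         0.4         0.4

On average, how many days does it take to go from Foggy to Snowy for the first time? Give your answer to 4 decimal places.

Let t(s) be the expected number of days to first reach Snowy from state s, with t(Snowy) = 0. Conditioning on the first day:
t(Sunny) = 1 + 0.3·t(Sunny) + 0.35·t(Foggy)
t(Foggy) = 1 + 0.4·t(Sunny) + 0.4·t(Foggy)
Solving: t(Sunny) = 3.3929, t(Foggy) = 3.9286.
Expected days from Foggy to Snowy: 3.9286.

3.9286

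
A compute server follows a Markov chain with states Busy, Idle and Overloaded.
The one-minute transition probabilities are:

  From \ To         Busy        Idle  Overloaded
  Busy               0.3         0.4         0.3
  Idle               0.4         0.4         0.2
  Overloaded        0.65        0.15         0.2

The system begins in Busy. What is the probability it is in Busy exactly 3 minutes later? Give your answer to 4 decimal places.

Propagate the distribution vector 3 minutes from Busy.
After 0 minutes: (1.0000, 0.0000, 0.0000)
After 1 minute: (0.3000, 0.4000, 0.3000)
After 2 minutes: (0.4450, 0.3250, 0.2300)
After 3 minutes: (0.4130, 0.3425, 0.2445)
P(in Busy after 3 minutes) = 0.4130

0.4130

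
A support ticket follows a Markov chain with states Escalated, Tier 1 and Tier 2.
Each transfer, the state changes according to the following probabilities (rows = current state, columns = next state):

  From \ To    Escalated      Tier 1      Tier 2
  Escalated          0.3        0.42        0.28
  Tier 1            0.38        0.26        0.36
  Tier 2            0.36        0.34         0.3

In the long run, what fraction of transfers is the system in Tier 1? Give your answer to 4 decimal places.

0.3404

Let the stationary distribution be π with π = πP and π_1 + π_2 + π_3 = 1.
π_1 = 0.3·π_1 + 0.38·π_2 + 0.36·π_3
π_2 = 0.42·π_1 + 0.26·π_2 + 0.34·π_3
Solving with the normalization constraint gives π = (0.3460, 0.3404, 0.3135).
So the stationary probability of Tier 1 is 0.3404.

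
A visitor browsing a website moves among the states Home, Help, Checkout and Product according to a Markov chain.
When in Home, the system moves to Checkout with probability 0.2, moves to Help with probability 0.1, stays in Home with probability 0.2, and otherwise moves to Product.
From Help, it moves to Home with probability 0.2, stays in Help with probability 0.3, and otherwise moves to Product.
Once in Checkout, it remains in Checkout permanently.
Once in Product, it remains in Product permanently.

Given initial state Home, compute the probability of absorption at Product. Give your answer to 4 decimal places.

Let h(s) be the probability of absorption at Product starting from transient state s. Then h(Product) = 1 and h(Checkout) = 0. By first-step analysis:
h(Home) = 0.2·h(Home) + 0.1·h(Help) + 0.2·0 + 0.5·1
h(Help) = 0.2·h(Home) + 0.3·h(Help) + 0.5·1
Solving: h(Home) = 0.7407, h(Help) = 0.9259.
Starting from Home, the probability is 0.7407.

0.7407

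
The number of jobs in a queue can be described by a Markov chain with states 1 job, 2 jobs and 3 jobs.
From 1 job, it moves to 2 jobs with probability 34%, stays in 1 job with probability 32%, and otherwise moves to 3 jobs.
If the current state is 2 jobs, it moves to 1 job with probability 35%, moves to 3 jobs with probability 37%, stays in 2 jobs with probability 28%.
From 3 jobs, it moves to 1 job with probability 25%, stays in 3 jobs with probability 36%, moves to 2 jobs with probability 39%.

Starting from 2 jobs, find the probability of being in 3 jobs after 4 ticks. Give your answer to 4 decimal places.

Propagate the distribution vector 4 ticks from 2 jobs.
After 0 ticks: (0.0000, 1.0000, 0.0000)
After 1 tick: (0.3500, 0.2800, 0.3700)
After 2 ticks: (0.3025, 0.3417, 0.3558)
After 3 ticks: (0.3053, 0.3373, 0.3574)
After 4 ticks: (0.3051, 0.3376, 0.3573)
P(in 3 jobs after 4 ticks) = 0.3573

0.3573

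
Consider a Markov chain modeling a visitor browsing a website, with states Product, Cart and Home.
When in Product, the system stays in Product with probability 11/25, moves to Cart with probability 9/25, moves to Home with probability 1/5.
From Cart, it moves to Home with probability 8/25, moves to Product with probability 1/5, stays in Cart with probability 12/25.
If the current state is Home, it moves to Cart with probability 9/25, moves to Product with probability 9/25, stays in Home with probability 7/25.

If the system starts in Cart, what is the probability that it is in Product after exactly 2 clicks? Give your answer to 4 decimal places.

0.2992

Sum over the intermediate state after 1 click:
P = P(Cart→Product)·P(Product→Product) + P(Cart→Cart)·P(Cart→Product) + P(Cart→Home)·P(Home→Product)
  = 0.2×0.44 + 0.48×0.2 + 0.32×0.36
  = 0.0880 + 0.0960 + 0.1152 = 0.2992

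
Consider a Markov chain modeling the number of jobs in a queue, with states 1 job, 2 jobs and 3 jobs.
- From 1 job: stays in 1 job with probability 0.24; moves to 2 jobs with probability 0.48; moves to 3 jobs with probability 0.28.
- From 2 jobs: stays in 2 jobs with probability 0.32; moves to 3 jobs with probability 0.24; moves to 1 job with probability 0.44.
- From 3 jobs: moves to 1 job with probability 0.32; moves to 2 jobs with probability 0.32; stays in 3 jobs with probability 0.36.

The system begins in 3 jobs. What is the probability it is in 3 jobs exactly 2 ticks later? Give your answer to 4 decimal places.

0.2960

Sum over the intermediate state after 1 tick:
P = P(3 jobs→1 job)·P(1 job→3 jobs) + P(3 jobs→2 jobs)·P(2 jobs→3 jobs) + P(3 jobs→3 jobs)·P(3 jobs→3 jobs)
  = 0.32×0.28 + 0.32×0.24 + 0.36×0.36
  = 0.0896 + 0.0768 + 0.1296 = 0.2960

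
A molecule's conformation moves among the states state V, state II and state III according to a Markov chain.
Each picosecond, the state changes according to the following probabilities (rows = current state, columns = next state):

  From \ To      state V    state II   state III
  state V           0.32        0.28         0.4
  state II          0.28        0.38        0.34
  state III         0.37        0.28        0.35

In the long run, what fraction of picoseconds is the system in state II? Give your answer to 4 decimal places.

Let the stationary distribution be π with π = πP and π_1 + π_2 + π_3 = 1.
π_1 = 0.32·π_1 + 0.28·π_2 + 0.37·π_3
π_2 = 0.28·π_1 + 0.38·π_2 + 0.28·π_3
Solving with the normalization constraint gives π = (0.3257, 0.3111, 0.3632).
So the stationary probability of state II is 0.3111.

0.3111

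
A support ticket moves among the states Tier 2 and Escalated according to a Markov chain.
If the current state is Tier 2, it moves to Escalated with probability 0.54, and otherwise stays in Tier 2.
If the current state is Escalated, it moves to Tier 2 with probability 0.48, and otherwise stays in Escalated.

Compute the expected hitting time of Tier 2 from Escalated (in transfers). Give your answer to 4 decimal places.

2.0833

Let t(s) be the expected number of transfers to first reach Tier 2 from state s, with t(Tier 2) = 0. Conditioning on the first transfer:
t(Escalated) = 1 + 0.52·t(Escalated)
Solving: t(Escalated) = 2.0833.
Expected transfers from Escalated to Tier 2: 2.0833.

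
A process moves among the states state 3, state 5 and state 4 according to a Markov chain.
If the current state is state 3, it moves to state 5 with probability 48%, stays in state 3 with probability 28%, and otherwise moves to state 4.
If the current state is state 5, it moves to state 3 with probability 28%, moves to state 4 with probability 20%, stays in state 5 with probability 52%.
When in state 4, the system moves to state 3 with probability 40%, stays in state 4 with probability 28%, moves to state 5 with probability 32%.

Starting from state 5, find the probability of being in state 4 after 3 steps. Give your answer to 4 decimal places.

0.2303

Propagate the distribution vector 3 steps from state 5.
After 0 steps: (0.0000, 1.0000, 0.0000)
After 1 step: (0.2800, 0.5200, 0.2000)
After 2 steps: (0.3040, 0.4688, 0.2272)
After 3 steps: (0.3073, 0.4624, 0.2303)
P(in state 4 after 3 steps) = 0.2303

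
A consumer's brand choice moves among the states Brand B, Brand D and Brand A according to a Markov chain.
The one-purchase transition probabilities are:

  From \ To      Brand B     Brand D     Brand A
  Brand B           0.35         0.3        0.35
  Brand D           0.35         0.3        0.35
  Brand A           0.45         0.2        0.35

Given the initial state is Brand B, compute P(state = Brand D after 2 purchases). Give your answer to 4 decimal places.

Sum over the intermediate state after 1 purchase:
P = P(Brand B→Brand B)·P(Brand B→Brand D) + P(Brand B→Brand D)·P(Brand D→Brand D) + P(Brand B→Brand A)·P(Brand A→Brand D)
  = 0.35×0.3 + 0.3×0.3 + 0.35×0.2
  = 0.1050 + 0.0900 + 0.0700 = 0.2650

0.2650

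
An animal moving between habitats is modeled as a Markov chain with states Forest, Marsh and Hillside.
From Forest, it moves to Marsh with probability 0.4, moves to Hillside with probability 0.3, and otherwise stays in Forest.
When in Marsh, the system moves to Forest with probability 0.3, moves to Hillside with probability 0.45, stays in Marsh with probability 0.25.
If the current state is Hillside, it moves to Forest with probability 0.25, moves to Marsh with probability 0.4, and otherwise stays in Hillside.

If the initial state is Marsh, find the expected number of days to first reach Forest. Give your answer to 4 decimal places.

Let t(s) be the expected number of days to first reach Forest from state s, with t(Forest) = 0. Conditioning on the first day:
t(Marsh) = 1 + 0.25·t(Marsh) + 0.45·t(Hillside)
t(Hillside) = 1 + 0.4·t(Marsh) + 0.35·t(Hillside)
Solving: t(Marsh) = 3.5772, t(Hillside) = 3.7398.
Expected days from Marsh to Forest: 3.5772.

3.5772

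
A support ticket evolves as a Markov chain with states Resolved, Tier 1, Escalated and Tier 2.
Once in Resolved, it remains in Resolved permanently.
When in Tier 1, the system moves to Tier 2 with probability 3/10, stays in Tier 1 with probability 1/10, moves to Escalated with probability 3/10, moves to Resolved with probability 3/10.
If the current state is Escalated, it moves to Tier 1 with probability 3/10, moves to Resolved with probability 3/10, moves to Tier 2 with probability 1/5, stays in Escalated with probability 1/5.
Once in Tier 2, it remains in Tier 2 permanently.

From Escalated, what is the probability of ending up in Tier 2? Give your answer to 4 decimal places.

0.4286

Let h(s) be the probability of absorption at Tier 2 starting from transient state s. Then h(Tier 2) = 1 and h(Resolved) = 0. By first-step analysis:
h(Tier 1) = 0.3·0 + 0.1·h(Tier 1) + 0.3·h(Escalated) + 0.3·1
h(Escalated) = 0.3·0 + 0.3·h(Tier 1) + 0.2·h(Escalated) + 0.2·1
Solving: h(Tier 1) = 0.4762, h(Escalated) = 0.4286.
Starting from Escalated, the probability is 0.4286.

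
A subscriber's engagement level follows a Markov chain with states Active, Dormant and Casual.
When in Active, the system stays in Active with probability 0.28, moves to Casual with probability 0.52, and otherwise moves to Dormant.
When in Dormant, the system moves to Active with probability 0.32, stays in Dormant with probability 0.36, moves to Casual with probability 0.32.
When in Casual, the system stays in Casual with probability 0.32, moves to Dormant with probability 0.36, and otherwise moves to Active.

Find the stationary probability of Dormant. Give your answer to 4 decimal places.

0.3108

Let the stationary distribution be π with π = πP and π_1 + π_2 + π_3 = 1.
π_1 = 0.28·π_1 + 0.32·π_2 + 0.32·π_3
π_2 = 0.2·π_1 + 0.36·π_2 + 0.36·π_3
Solving with the normalization constraint gives π = (0.3077, 0.3108, 0.3815).
So the stationary probability of Dormant is 0.3108.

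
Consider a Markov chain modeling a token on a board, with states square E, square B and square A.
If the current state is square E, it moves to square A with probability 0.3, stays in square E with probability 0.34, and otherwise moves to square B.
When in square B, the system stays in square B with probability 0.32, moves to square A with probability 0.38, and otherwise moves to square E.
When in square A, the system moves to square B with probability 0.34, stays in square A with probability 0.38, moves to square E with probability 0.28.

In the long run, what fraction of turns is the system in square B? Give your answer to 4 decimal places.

0.3393

Let the stationary distribution be π with π = πP and π_1 + π_2 + π_3 = 1.
π_1 = 0.34·π_1 + 0.3·π_2 + 0.28·π_3
π_2 = 0.36·π_1 + 0.32·π_2 + 0.34·π_3
Solving with the normalization constraint gives π = (0.3051, 0.3393, 0.3556).
So the stationary probability of square B is 0.3393.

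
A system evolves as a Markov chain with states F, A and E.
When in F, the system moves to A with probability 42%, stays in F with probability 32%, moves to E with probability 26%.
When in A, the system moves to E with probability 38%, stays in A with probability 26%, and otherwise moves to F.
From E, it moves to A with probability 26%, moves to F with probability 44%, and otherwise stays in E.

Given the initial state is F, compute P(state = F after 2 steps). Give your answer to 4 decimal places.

Sum over the intermediate state after 1 step:
P = P(F→F)·P(F→F) + P(F→A)·P(A→F) + P(F→E)·P(E→F)
  = 0.32×0.32 + 0.42×0.36 + 0.26×0.44
  = 0.1024 + 0.1512 + 0.1144 = 0.3680

0.3680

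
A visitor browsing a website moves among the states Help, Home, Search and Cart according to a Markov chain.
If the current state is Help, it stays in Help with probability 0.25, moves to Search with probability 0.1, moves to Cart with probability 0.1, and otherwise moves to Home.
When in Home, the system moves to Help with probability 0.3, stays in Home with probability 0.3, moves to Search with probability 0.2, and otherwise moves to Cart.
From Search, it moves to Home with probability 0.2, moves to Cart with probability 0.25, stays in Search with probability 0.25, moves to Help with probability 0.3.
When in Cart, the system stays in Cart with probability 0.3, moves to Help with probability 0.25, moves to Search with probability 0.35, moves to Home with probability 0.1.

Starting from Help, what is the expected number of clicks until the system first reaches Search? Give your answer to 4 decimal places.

Let t(s) be the expected number of clicks to first reach Search from state s, with t(Search) = 0. Conditioning on the first click:
t(Help) = 1 + 0.25·t(Help) + 0.55·t(Home) + 0.1·t(Cart)
t(Home) = 1 + 0.3·t(Help) + 0.3·t(Home) + 0.2·t(Cart)
t(Cart) = 1 + 0.25·t(Help) + 0.1·t(Home) + 0.3·t(Cart)
Solving: t(Help) = 5.5291, t(Home) = 4.9735, t(Cart) = 4.1138.
Expected clicks from Help to Search: 5.5291.

5.5291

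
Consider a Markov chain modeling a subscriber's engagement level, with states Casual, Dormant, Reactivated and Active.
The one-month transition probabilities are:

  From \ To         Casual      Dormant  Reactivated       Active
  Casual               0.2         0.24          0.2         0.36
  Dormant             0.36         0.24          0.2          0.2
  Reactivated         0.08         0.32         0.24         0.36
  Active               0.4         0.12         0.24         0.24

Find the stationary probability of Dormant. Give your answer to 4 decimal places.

0.2229

Let the stationary distribution be π with π = πP and π_1 + π_2 + π_3 + π_4 = 1.
π_1 = 0.2·π_1 + 0.36·π_2 + 0.08·π_3 + 0.4·π_4
π_2 = 0.24·π_1 + 0.24·π_2 + 0.32·π_3 + 0.12·π_4
π_3 = 0.2·π_1 + 0.2·π_2 + 0.24·π_3 + 0.24·π_4
Solving with the normalization constraint gives π = (0.2671, 0.2229, 0.2204, 0.2896).
So the stationary probability of Dormant is 0.2229.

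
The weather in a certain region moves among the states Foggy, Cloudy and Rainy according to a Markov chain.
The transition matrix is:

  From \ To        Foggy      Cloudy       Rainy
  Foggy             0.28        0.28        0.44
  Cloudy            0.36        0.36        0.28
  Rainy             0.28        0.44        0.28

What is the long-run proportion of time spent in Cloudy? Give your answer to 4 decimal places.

0.3616

Let the stationary distribution be π with π = πP and π_1 + π_2 + π_3 = 1.
π_1 = 0.28·π_1 + 0.36·π_2 + 0.28·π_3
π_2 = 0.28·π_1 + 0.36·π_2 + 0.44·π_3
Solving with the normalization constraint gives π = (0.3089, 0.3616, 0.3294).
So the stationary probability of Cloudy is 0.3616.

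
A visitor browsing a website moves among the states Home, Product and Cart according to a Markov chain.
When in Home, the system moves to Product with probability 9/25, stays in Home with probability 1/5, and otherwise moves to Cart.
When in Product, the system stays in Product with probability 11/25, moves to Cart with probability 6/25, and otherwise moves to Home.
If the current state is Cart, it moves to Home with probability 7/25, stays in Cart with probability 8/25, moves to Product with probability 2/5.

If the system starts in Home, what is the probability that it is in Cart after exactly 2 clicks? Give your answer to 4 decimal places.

Sum over the intermediate state after 1 click:
P = P(Home→Home)·P(Home→Cart) + P(Home→Product)·P(Product→Cart) + P(Home→Cart)·P(Cart→Cart)
  = 0.2×0.44 + 0.36×0.24 + 0.44×0.32
  = 0.0880 + 0.0864 + 0.1408 = 0.3152

0.3152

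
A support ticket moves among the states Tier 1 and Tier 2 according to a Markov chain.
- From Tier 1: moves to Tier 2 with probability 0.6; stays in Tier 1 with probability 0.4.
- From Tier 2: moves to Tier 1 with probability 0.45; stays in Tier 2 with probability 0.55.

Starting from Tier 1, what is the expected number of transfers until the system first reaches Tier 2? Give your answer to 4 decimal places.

Let t(s) be the expected number of transfers to first reach Tier 2 from state s, with t(Tier 2) = 0. Conditioning on the first transfer:
t(Tier 1) = 1 + 0.4·t(Tier 1)
Solving: t(Tier 1) = 1.6667.
Expected transfers from Tier 1 to Tier 2: 1.6667.

1.6667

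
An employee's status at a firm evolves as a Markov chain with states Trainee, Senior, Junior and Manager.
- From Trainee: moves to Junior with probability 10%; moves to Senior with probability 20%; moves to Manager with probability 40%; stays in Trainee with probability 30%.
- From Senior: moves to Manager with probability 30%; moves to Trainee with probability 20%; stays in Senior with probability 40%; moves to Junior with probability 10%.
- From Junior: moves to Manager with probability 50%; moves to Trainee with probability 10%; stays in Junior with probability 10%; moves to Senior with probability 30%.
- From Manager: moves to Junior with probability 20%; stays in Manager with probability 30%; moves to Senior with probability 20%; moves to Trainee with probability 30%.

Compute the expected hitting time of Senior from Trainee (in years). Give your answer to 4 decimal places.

Let t(s) be the expected number of years to first reach Senior from state s, with t(Senior) = 0. Conditioning on the first year:
t(Trainee) = 1 + 0.3·t(Trainee) + 0.1·t(Junior) + 0.4·t(Manager)
t(Junior) = 1 + 0.1·t(Trainee) + 0.1·t(Junior) + 0.5·t(Manager)
t(Manager) = 1 + 0.3·t(Trainee) + 0.2·t(Junior) + 0.3·t(Manager)
Solving: t(Trainee) = 4.6781, t(Junior) = 4.2060, t(Manager) = 4.6352.
Expected years from Trainee to Senior: 4.6781.

4.6781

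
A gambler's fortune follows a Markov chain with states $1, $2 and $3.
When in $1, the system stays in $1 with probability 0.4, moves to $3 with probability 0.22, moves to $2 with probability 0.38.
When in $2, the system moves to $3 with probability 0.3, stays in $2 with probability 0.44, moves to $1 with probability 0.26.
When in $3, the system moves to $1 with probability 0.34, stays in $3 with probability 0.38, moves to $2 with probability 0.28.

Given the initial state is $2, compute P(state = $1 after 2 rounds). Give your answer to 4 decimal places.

Sum over the intermediate state after 1 round:
P = P($2→$1)·P($1→$1) + P($2→$2)·P($2→$1) + P($2→$3)·P($3→$1)
  = 0.26×0.4 + 0.44×0.26 + 0.3×0.34
  = 0.1040 + 0.1144 + 0.1020 = 0.3204

0.3204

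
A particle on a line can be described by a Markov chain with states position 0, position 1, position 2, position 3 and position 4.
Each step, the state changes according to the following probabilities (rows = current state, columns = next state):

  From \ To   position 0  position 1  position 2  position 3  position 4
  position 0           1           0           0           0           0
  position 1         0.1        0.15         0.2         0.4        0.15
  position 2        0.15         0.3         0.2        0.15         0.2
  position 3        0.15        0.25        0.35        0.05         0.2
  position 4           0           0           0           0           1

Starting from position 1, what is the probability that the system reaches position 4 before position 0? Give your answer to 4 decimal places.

Let h(s) be the probability of absorption at position 4 starting from transient state s. Then h(position 4) = 1 and h(position 0) = 0. By first-step analysis:
h(position 1) = 0.1·0 + 0.15·h(position 1) + 0.2·h(position 2) + 0.4·h(position 3) + 0.15·1
h(position 2) = 0.15·0 + 0.3·h(position 1) + 0.2·h(position 2) + 0.15·h(position 3) + 0.2·1
h(position 3) = 0.15·0 + 0.25·h(position 1) + 0.35·h(position 2) + 0.05·h(position 3) + 0.2·1
Solving: h(position 1) = 0.5836, h(position 2) = 0.5770, h(position 3) = 0.5767.
Starting from position 1, the probability is 0.5836.

0.5836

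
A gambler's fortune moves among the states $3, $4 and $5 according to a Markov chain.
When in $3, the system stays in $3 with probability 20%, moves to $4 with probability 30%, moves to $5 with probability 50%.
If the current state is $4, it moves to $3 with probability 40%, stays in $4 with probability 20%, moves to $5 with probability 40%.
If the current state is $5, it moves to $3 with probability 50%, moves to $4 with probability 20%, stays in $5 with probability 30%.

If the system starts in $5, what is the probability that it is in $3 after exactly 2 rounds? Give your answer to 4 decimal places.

Sum over the intermediate state after 1 round:
P = P($5→$3)·P($3→$3) + P($5→$4)·P($4→$3) + P($5→$5)·P($5→$3)
  = 0.5×0.2 + 0.2×0.4 + 0.3×0.5
  = 0.1000 + 0.0800 + 0.1500 = 0.3300

0.3300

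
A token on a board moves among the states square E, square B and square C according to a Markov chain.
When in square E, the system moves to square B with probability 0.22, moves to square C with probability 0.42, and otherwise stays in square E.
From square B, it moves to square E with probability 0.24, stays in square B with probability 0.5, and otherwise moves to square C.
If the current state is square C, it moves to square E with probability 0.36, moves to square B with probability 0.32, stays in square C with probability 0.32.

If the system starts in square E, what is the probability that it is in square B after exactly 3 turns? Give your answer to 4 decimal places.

Propagate the distribution vector 3 turns from square E.
After 0 turns: (1.0000, 0.0000, 0.0000)
After 1 turn: (0.3600, 0.2200, 0.4200)
After 2 turns: (0.3336, 0.3236, 0.3428)
After 3 turns: (0.3212, 0.3449, 0.3339)
P(in square B after 3 turns) = 0.3449

0.3449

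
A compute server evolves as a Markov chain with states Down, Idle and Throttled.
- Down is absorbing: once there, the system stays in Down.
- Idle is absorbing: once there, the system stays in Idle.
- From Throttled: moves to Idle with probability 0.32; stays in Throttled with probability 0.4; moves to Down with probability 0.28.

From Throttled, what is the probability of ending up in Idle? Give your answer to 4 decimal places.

0.5333

Let h(s) be the probability of absorption at Idle starting from transient state s. Then h(Idle) = 1 and h(Down) = 0. By first-step analysis:
h(Throttled) = 0.28·0 + 0.32·1 + 0.4·h(Throttled)
Solving: h(Throttled) = 0.5333.
Starting from Throttled, the probability is 0.5333.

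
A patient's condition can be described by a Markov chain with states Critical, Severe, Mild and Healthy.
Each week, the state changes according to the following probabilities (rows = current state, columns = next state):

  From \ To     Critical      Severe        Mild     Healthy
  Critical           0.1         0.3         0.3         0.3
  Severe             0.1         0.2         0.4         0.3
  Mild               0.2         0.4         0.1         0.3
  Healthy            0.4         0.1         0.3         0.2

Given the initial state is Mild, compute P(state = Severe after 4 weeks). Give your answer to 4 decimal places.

0.2454

Propagate the distribution vector 4 weeks from Mild.
After 0 weeks: (0.0000, 0.0000, 1.0000, 0.0000)
After 1 week: (0.2000, 0.4000, 0.1000, 0.3000)
After 2 weeks: (0.2000, 0.2100, 0.3200, 0.2700)
After 3 weeks: (0.2130, 0.2570, 0.2570, 0.2730)
After 4 weeks: (0.2076, 0.2454, 0.2743, 0.2727)
P(in Severe after 4 weeks) = 0.2454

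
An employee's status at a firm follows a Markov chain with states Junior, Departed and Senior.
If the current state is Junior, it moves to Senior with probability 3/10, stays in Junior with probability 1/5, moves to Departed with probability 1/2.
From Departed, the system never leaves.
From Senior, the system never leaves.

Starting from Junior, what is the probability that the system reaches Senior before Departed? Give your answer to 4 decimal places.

0.3750

Let h(s) be the probability of absorption at Senior starting from transient state s. Then h(Senior) = 1 and h(Departed) = 0. By first-step analysis:
h(Junior) = 0.2·h(Junior) + 0.5·0 + 0.3·1
Solving: h(Junior) = 0.3750.
Starting from Junior, the probability is 0.3750.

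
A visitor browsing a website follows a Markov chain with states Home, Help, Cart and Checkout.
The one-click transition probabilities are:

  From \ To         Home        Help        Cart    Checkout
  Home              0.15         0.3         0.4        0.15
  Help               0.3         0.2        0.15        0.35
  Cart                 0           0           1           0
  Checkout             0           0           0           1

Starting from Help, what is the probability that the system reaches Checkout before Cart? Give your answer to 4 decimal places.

0.5805

Let h(s) be the probability of absorption at Checkout starting from transient state s. Then h(Checkout) = 1 and h(Cart) = 0. By first-step analysis:
h(Home) = 0.15·h(Home) + 0.3·h(Help) + 0.4·0 + 0.15·1
h(Help) = 0.3·h(Home) + 0.2·h(Help) + 0.15·0 + 0.35·1
Solving: h(Home) = 0.3814, h(Help) = 0.5805.
Starting from Help, the probability is 0.5805.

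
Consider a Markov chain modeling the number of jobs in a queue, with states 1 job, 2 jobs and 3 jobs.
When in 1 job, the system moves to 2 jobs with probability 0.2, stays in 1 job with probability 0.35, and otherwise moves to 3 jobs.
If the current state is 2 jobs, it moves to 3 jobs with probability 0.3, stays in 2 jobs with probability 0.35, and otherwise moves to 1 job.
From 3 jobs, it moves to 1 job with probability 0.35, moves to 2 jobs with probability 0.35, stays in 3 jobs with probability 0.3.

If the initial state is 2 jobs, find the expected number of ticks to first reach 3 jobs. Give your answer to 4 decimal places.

2.8369

Let t(s) be the expected number of ticks to first reach 3 jobs from state s, with t(3 jobs) = 0. Conditioning on the first tick:
t(1 job) = 1 + 0.35·t(1 job) + 0.2·t(2 jobs)
t(2 jobs) = 1 + 0.35·t(1 job) + 0.35·t(2 jobs)
Solving: t(1 job) = 2.4113, t(2 jobs) = 2.8369.
Expected ticks from 2 jobs to 3 jobs: 2.8369.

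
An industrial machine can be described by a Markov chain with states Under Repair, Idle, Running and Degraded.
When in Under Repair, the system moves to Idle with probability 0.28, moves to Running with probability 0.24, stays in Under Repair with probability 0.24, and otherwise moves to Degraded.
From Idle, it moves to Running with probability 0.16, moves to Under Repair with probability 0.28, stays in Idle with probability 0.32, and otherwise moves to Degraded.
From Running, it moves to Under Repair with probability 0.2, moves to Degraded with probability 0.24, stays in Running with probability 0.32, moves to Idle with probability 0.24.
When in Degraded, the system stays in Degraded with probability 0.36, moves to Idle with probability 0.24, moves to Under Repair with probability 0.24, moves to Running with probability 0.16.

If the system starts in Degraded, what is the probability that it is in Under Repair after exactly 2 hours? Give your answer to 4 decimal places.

Propagate the distribution vector 2 hours from Degraded.
After 0 hours: (0.0000, 0.0000, 0.0000, 1.0000)
After 1 hour: (0.2400, 0.2400, 0.1600, 0.3600)
After 2 hours: (0.2432, 0.2688, 0.2048, 0.2832)
P(in Under Repair after 2 hours) = 0.2432

0.2432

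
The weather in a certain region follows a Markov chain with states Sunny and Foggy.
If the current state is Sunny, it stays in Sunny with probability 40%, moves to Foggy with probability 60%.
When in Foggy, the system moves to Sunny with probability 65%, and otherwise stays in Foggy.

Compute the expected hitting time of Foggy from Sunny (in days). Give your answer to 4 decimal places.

Let t(s) be the expected number of days to first reach Foggy from state s, with t(Foggy) = 0. Conditioning on the first day:
t(Sunny) = 1 + 0.4·t(Sunny)
Solving: t(Sunny) = 1.6667.
Expected days from Sunny to Foggy: 1.6667.

1.6667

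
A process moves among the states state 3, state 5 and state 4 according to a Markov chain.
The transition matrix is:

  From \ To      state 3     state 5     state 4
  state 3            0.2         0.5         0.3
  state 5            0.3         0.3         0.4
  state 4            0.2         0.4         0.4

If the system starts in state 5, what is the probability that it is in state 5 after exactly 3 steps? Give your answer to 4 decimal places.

0.3830

Propagate the distribution vector 3 steps from state 5.
After 0 steps: (0.0000, 1.0000, 0.0000)
After 1 step: (0.3000, 0.3000, 0.4000)
After 2 steps: (0.2300, 0.4000, 0.3700)
After 3 steps: (0.2400, 0.3830, 0.3770)
P(in state 5 after 3 steps) = 0.3830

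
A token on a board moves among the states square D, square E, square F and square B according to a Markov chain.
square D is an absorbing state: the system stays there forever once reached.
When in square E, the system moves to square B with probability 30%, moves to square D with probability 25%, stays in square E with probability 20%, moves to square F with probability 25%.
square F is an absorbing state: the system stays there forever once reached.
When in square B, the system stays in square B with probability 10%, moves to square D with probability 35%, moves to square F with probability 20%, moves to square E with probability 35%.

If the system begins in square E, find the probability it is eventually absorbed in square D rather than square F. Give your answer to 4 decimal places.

Let h(s) be the probability of absorption at square D starting from transient state s. Then h(square D) = 1 and h(square F) = 0. By first-step analysis:
h(square E) = 0.25·1 + 0.2·h(square E) + 0.25·0 + 0.3·h(square B)
h(square B) = 0.35·1 + 0.35·h(square E) + 0.2·0 + 0.1·h(square B)
Solving: h(square E) = 0.5366, h(square B) = 0.5976.
Starting from square E, the probability is 0.5366.

0.5366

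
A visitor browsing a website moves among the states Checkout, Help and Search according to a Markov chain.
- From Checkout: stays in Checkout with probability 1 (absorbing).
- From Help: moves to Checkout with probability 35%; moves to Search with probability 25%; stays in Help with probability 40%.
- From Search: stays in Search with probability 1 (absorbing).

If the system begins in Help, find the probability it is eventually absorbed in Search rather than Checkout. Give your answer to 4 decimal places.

Let h(s) be the probability of absorption at Search starting from transient state s. Then h(Search) = 1 and h(Checkout) = 0. By first-step analysis:
h(Help) = 0.35·0 + 0.4·h(Help) + 0.25·1
Solving: h(Help) = 0.4167.
Starting from Help, the probability is 0.4167.

0.4167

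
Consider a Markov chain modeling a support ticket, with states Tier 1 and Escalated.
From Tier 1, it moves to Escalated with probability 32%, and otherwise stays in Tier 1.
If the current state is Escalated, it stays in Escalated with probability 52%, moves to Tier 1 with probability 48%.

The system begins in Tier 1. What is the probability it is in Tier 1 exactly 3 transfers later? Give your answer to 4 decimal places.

0.6032

Propagate the distribution vector 3 transfers from Tier 1.
After 0 transfers: (1.0000, 0.0000)
After 1 transfer: (0.6800, 0.3200)
After 2 transfers: (0.6160, 0.3840)
After 3 transfers: (0.6032, 0.3968)
P(in Tier 1 after 3 transfers) = 0.6032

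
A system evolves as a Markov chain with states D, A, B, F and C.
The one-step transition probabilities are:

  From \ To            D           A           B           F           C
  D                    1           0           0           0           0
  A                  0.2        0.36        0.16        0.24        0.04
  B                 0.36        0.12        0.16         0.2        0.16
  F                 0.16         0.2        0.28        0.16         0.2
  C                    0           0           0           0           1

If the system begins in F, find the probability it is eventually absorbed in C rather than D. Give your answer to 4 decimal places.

Let h(s) be the probability of absorption at C starting from transient state s. Then h(C) = 1 and h(D) = 0. By first-step analysis:
h(A) = 0.2·0 + 0.36·h(A) + 0.16·h(B) + 0.24·h(F) + 0.04·1
h(B) = 0.36·0 + 0.12·h(A) + 0.16·h(B) + 0.2·h(F) + 0.16·1
h(F) = 0.16·0 + 0.2·h(A) + 0.28·h(B) + 0.16·h(F) + 0.2·1
Solving: h(A) = 0.3044, h(B) = 0.3344, h(F) = 0.4220.
Starting from F, the probability is 0.4220.

0.4220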